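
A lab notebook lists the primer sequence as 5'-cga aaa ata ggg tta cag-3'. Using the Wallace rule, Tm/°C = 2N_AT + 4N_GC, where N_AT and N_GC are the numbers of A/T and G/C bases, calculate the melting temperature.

50°C

Base counts: C=2, T=3, A=8, G=5
AT pairs contribute 11, GC pairs contribute 7.
Tm = 2(11) + 4(7) = 22 + 28 = 50°C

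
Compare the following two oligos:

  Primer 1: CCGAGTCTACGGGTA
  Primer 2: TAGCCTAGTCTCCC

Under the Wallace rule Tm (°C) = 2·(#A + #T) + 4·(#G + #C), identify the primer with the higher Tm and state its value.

Primer 1, 48°C

Primer 1: A+T=6, G+C=9 → Tm = 2(6)+4(9) = 48°C
Primer 2: A+T=6, G+C=8 → Tm = 2(6)+4(8) = 44°C
48°C vs 44°C → primer 1 is higher.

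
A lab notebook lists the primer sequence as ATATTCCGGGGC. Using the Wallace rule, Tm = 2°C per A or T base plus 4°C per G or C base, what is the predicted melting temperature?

38°C

Scanning the sequence gives A=2, T=3, C=3, G=4.
So N_AT = 5 and N_GC = 7.
Tm = 2×5 + 4×7 = 38°C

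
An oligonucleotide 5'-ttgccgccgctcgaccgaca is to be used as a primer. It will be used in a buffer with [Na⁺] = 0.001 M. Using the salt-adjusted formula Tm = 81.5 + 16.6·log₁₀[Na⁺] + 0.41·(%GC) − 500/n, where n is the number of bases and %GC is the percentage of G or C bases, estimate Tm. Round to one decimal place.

35.4°C

Length n = 20. Base counts: C=9, T=3, A=3, G=5
G+C = 14, so %GC = 14/20 × 100 = 70%
Salt term: 16.6 × (-3) = -49.8
GC term: 0.41 × 70 = 28.7; length term: −500/20 = −25
Tm = 81.5 + (-49.8) + 28.7 − 25 = 35.4 → 35.4°C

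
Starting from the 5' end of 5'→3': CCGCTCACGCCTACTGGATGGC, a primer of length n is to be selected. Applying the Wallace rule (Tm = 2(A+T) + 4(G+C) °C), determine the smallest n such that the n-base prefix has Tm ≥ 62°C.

First 18 bases: CCGCTCACGCCTACTGGA → Tm = 60°C (< 62°C)
First 19 bases: CCGCTCACGCCTACTGGAT → Tm = 62°C (≥ 62°C)
Each additional base adds 2°C (A/T) or 4°C (G/C), so Tm is non-decreasing in n; n = 19 is the first length to reach 62°C.

n = 19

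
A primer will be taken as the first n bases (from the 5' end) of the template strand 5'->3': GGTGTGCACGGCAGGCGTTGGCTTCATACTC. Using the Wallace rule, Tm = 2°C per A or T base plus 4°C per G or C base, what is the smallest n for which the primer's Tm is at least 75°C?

n = 22

First 21 bases: GGTGTGCACGGCAGGCGTTGG → Tm = 72°C (< 75°C)
First 22 bases: GGTGTGCACGGCAGGCGTTGGC → Tm = 76°C (≥ 75°C)
Each additional base adds 2°C (A/T) or 4°C (G/C), so Tm is non-decreasing in n; n = 22 is the first length to reach 75°C.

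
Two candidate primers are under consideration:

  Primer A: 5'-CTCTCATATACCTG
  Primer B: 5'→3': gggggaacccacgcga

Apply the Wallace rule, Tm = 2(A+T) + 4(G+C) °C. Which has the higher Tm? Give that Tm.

Primer B, 56°C

Primer A: A+T=8, G+C=6 → Tm = 2(8)+4(6) = 40°C
Primer B: A+T=4, G+C=12 → Tm = 2(4)+4(12) = 56°C
40°C vs 56°C → primer B is higher.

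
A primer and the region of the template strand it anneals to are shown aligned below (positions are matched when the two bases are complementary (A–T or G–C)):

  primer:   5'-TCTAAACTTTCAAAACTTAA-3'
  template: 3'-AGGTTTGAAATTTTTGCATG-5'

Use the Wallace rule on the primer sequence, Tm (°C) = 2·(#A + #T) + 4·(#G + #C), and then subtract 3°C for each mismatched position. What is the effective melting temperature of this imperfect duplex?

Primer base counts: A=9, T=7, G=0, C=4 → A+T=16, G+C=4
Perfect-match Tm = 2(16) + 4(4) = 32 + 16 = 48°C
Mismatches (positions where the bases are not complementary): 4 (at positions 3, 11, 17, 20)
Effective Tm = 48 − 4×3 = 48 − 12 = 36°C

36°C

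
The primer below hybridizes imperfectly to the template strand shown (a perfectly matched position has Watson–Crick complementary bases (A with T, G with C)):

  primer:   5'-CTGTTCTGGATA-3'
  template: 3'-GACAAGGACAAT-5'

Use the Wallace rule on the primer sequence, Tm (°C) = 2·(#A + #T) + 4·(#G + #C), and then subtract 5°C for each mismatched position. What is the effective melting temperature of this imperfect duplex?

Primer base counts: A=2, T=5, G=3, C=2 → A+T=7, G+C=5
Perfect-match Tm = 2(7) + 4(5) = 14 + 20 = 34°C
Mismatches (positions where the bases are not complementary): 3 (at positions 7, 8, 10)
Effective Tm = 34 − 3×5 = 34 − 15 = 19°C

19°C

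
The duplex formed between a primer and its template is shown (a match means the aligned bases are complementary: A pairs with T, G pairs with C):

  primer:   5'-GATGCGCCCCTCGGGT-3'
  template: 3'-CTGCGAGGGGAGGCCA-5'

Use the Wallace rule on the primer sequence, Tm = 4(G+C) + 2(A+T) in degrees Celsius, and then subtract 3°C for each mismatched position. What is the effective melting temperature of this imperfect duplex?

47°C

Primer base counts: A=1, T=3, G=6, C=6 → A+T=4, G+C=12
Perfect-match Tm = 2(4) + 4(12) = 8 + 48 = 56°C
Mismatches (positions where the bases are not complementary): 3 (at positions 3, 6, 13)
Effective Tm = 56 − 3×3 = 56 − 9 = 47°C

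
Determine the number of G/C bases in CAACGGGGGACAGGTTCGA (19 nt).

12

Base counts: G=8, T=2, C=4, A=5
G+C = 8 + 4 = 12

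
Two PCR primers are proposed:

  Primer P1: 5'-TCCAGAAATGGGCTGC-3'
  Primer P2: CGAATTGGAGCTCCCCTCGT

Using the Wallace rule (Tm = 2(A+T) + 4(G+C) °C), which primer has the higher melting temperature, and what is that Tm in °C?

Primer P2, 64°C

Primer P1: A+T=7, G+C=9 → Tm = 2(7)+4(9) = 50°C
Primer P2: A+T=8, G+C=12 → Tm = 2(8)+4(12) = 64°C
50°C vs 64°C → primer P2 is higher.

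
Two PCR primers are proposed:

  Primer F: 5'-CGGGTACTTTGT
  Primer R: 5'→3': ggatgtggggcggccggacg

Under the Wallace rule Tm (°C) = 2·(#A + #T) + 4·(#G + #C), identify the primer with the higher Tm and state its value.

Primer R, 72°C

Primer F: A+T=6, G+C=6 → Tm = 2(6)+4(6) = 36°C
Primer R: A+T=4, G+C=16 → Tm = 2(4)+4(16) = 72°C
36°C vs 72°C → primer R is higher.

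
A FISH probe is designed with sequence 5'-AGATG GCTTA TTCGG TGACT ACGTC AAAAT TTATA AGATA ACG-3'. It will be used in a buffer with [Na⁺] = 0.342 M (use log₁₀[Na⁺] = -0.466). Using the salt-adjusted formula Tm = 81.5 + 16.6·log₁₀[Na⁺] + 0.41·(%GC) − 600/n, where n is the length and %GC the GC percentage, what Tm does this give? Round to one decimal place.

Length n = 43. Scanning the sequence gives A=15, C=6, T=13, G=9.
G+C = 15, so %GC = 15/43 × 100 = 34.884%
Salt term: 16.6 × (-0.466) = -7.736
GC term: 0.41 × 34.884 = 14.302; length term: −600/43 = −13.953
Tm = 81.5 + (-7.736) + 14.302 − 13.953 = 74.113 → 74.1°C

74.1°C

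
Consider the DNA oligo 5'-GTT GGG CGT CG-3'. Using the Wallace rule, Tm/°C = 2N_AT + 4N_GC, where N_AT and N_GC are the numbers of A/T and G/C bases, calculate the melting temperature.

Base counts: A=0, G=6, C=2, T=3
A+T = 3, G+C = 8
Tm = 2(3) + 4(8) = 6 + 32 = 38°C

38°C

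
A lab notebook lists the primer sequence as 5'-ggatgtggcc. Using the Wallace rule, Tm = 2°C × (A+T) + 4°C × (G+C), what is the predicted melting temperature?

Counting bases: C=2, A=1, T=2, G=5
A+T = 3, G+C = 7
Tm = 4·7 + 2·3 = 28 + 6 = 34°C

34°C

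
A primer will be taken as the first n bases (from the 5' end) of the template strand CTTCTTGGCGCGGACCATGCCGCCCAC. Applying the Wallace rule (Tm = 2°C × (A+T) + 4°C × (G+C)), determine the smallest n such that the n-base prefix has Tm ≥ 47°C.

n = 15

First 14 bases: CTTCTTGGCGCGGA → Tm = 46°C (< 47°C)
First 15 bases: CTTCTTGGCGCGGAC → Tm = 50°C (≥ 47°C)
Each additional base adds 2°C (A/T) or 4°C (G/C), so Tm is non-decreasing in n; n = 15 is the first length to reach 47°C.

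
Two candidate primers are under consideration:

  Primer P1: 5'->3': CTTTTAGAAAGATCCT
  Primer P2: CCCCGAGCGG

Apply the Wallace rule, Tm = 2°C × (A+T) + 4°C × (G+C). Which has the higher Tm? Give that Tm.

Primer P1, 42°C

Primer P1: A+T=11, G+C=5 → Tm = 2(11)+4(5) = 42°C
Primer P2: A+T=1, G+C=9 → Tm = 2(1)+4(9) = 38°C
42°C vs 38°C → primer P1 is higher.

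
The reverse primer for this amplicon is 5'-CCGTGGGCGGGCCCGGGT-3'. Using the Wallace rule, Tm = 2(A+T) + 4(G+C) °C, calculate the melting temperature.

Base counts: G=10, T=2, C=6, A=0
A+T = 2, G+C = 16
Tm = 2×2 + 4×16 = 68°C

68°C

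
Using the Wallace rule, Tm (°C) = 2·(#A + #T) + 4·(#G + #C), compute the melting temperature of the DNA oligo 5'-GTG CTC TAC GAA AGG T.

Scanning the sequence gives G=5, T=4, C=3, A=4.
AT pairs contribute 8, GC pairs contribute 8.
Tm = 2(8) + 4(8) = 16 + 32 = 48°C

48°C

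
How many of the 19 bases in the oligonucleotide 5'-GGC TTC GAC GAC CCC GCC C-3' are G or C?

15

Counting bases: C=10, G=5, A=2, T=2
Total G or C: 5 + 10 = 15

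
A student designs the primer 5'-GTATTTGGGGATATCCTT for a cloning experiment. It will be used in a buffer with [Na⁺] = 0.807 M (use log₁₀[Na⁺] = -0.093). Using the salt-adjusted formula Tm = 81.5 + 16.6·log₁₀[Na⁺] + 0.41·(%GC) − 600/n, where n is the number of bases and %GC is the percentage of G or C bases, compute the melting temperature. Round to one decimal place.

62.6°C

Length n = 18. Counting bases: C=2, T=8, A=3, G=5
G+C = 7, so %GC = 7/18 × 100 = 38.889%
Salt term: 16.6 × (-0.093) = -1.544
GC term: 0.41 × 38.889 = 15.944; length term: −600/18 = −33.333
Tm = 81.5 + (-1.544) + 15.944 − 33.333 = 62.567 → 62.6°C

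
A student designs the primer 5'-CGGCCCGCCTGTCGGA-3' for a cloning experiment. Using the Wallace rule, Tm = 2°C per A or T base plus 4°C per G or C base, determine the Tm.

T=2, C=7, G=6, A=1
AT pairs contribute 3, GC pairs contribute 13.
Tm = 4·13 + 2·3 = 52 + 6 = 58°C

58°C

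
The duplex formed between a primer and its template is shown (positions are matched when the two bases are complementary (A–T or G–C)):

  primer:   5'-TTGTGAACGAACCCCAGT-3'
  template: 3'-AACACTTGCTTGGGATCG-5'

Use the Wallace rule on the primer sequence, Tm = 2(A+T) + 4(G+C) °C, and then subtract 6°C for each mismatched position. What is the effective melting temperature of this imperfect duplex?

Primer base counts: A=5, T=4, G=4, C=5 → A+T=9, G+C=9
Perfect-match Tm = 2(9) + 4(9) = 18 + 36 = 54°C
Mismatches (positions where the bases are not complementary): 2 (at positions 15, 18)
Effective Tm = 54 − 2×6 = 54 − 12 = 42°C

42°C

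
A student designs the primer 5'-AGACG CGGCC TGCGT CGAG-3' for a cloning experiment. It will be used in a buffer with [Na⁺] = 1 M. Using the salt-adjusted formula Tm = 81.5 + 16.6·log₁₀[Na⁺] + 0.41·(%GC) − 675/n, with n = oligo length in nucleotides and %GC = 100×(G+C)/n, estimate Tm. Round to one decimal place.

76.2°C

Length n = 19. Base counts: C=6, T=2, A=3, G=8
G+C = 14, so %GC = 14/19 × 100 = 73.684%
Salt term: 16.6 × (0) = 0
GC term: 0.41 × 73.684 = 30.21; length term: −675/19 = −35.526
Tm = 81.5 + (0) + 30.21 − 35.526 = 76.184 → 76.2°C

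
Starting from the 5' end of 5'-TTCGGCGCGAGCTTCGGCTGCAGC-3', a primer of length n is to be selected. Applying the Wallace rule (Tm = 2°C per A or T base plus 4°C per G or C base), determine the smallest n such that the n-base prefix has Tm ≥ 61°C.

n = 18

First 17 bases: TTCGGCGCGAGCTTCGG → Tm = 58°C (< 61°C)
First 18 bases: TTCGGCGCGAGCTTCGGC → Tm = 62°C (≥ 61°C)
Each additional base adds 2°C (A/T) or 4°C (G/C), so Tm is non-decreasing in n; n = 18 is the first length to reach 61°C.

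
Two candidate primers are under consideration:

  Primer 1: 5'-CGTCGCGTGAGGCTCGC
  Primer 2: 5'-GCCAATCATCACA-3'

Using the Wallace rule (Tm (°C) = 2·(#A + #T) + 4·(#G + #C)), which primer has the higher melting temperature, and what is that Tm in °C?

Primer 1, 60°C

Primer 1: A+T=4, G+C=13 → Tm = 2(4)+4(13) = 60°C
Primer 2: A+T=7, G+C=6 → Tm = 2(7)+4(6) = 38°C
60°C vs 38°C → primer 1 is higher.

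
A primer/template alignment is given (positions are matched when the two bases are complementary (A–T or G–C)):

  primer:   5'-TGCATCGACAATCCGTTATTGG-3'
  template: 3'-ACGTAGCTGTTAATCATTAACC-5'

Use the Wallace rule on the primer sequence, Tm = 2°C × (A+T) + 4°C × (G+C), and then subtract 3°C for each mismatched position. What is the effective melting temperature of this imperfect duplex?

55°C

Primer base counts: A=5, T=7, G=5, C=5 → A+T=12, G+C=10
Perfect-match Tm = 2(12) + 4(10) = 24 + 40 = 64°C
Mismatches (positions where the bases are not complementary): 3 (at positions 13, 14, 17)
Effective Tm = 64 − 3×3 = 64 − 9 = 55°C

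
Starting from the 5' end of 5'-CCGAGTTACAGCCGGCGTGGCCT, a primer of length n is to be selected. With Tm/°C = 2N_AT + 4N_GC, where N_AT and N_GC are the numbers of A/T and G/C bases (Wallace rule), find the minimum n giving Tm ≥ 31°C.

n = 11

First 10 bases: CCGAGTTACA → Tm = 30°C (< 31°C)
First 11 bases: CCGAGTTACAG → Tm = 34°C (≥ 31°C)
Each additional base adds 2°C (A/T) or 4°C (G/C), so Tm is non-decreasing in n; n = 11 is the first length to reach 31°C.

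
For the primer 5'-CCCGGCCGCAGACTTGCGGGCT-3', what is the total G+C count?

17

Base counts: C=9, A=2, T=3, G=8
G+C = 8 + 9 = 17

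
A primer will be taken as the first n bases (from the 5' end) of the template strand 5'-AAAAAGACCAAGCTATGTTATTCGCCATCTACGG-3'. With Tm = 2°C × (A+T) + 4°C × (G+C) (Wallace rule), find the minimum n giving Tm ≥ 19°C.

First 7 bases: AAAAAGA → Tm = 16°C (< 19°C)
First 8 bases: AAAAAGAC → Tm = 20°C (≥ 19°C)
Each additional base adds 2°C (A/T) or 4°C (G/C), so Tm is non-decreasing in n; n = 8 is the first length to reach 19°C.

n = 8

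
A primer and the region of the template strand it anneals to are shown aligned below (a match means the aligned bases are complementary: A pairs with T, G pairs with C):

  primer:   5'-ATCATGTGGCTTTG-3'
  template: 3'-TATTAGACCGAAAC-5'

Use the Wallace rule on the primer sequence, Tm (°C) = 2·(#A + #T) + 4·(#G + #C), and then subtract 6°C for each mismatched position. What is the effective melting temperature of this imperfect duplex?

Primer base counts: A=2, T=6, G=4, C=2 → A+T=8, G+C=6
Perfect-match Tm = 2(8) + 4(6) = 16 + 24 = 40°C
Mismatches (positions where the bases are not complementary): 2 (at positions 3, 6)
Effective Tm = 40 − 2×6 = 40 − 12 = 28°C

28°C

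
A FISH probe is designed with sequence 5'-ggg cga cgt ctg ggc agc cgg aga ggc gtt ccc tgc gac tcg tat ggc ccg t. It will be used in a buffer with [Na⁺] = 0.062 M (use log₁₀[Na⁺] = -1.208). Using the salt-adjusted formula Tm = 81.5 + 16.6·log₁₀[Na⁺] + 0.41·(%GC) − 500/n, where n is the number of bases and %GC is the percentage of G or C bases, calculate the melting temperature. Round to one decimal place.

Length n = 52. Scanning the sequence gives C=16, T=9, G=21, A=6.
G+C = 37, so %GC = 37/52 × 100 = 71.154%
Salt term: 16.6 × (-1.208) = -20.053
GC term: 0.41 × 71.154 = 29.173; length term: −500/52 = −9.615
Tm = 81.5 + (-20.053) + 29.173 − 9.615 = 81.005 → 81.0°C

81.0°C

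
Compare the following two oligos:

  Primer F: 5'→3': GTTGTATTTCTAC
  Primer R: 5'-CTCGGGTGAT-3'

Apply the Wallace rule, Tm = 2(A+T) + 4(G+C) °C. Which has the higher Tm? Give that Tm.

Primer F, 34°C

Primer F: A+T=9, G+C=4 → Tm = 2(9)+4(4) = 34°C
Primer R: A+T=4, G+C=6 → Tm = 2(4)+4(6) = 32°C
34°C vs 32°C → primer F is higher.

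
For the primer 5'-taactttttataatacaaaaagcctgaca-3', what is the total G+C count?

Scanning the sequence gives A=13, G=2, T=9, C=5.
G+C = 2 + 5 = 7

7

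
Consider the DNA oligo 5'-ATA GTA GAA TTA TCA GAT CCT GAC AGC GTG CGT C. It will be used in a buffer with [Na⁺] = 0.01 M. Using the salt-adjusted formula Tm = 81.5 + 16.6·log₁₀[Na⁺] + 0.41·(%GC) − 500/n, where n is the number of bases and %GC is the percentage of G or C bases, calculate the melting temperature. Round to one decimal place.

Length n = 34. Counting bases: G=8, C=7, T=9, A=10
G+C = 15, so %GC = 15/34 × 100 = 44.118%
Salt term: 16.6 × (-2) = -33.2
GC term: 0.41 × 44.118 = 18.088; length term: −500/34 = −14.706
Tm = 81.5 + (-33.2) + 18.088 − 14.706 = 51.682 → 51.7°C

51.7°C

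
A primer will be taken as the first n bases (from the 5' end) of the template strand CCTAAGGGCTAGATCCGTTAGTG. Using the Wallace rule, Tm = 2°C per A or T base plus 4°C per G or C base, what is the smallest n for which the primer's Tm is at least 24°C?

n = 8

First 7 bases: CCTAAGG → Tm = 22°C (< 24°C)
First 8 bases: CCTAAGGG → Tm = 26°C (≥ 24°C)
Each additional base adds 2°C (A/T) or 4°C (G/C), so Tm is non-decreasing in n; n = 8 is the first length to reach 24°C.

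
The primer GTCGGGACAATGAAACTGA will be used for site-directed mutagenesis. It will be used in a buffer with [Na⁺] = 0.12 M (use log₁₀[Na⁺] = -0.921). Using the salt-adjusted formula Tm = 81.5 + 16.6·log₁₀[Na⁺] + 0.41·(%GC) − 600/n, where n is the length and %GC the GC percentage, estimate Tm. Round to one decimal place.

54.1°C

Length n = 19. Counting bases: T=3, C=3, G=6, A=7
G+C = 9, so %GC = 9/19 × 100 = 47.368%
Salt term: 16.6 × (-0.921) = -15.289
GC term: 0.41 × 47.368 = 19.421; length term: −600/19 = −31.579
Tm = 81.5 + (-15.289) + 19.421 − 31.579 = 54.053 → 54.1°C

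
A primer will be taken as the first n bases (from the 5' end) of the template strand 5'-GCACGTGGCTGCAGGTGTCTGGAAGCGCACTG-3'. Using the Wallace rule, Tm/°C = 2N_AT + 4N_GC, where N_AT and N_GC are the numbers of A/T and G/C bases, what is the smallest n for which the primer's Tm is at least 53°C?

n = 16

First 15 bases: GCACGTGGCTGCAGG → Tm = 52°C (< 53°C)
First 16 bases: GCACGTGGCTGCAGGT → Tm = 54°C (≥ 53°C)
Since every base adds ≥2°C, Tm only increases with n, so the threshold is first crossed at n = 16.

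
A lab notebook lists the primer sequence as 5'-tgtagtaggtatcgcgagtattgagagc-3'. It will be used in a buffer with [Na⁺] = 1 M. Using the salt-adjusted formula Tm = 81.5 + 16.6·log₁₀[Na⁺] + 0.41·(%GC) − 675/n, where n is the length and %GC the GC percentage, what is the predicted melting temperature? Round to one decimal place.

76.4°C

Length n = 28. Counting bases: G=10, C=3, A=7, T=8
G+C = 13, so %GC = 13/28 × 100 = 46.429%
Salt term: 16.6 × (0) = 0
GC term: 0.41 × 46.429 = 19.036; length term: −675/28 = −24.107
Tm = 81.5 + (0) + 19.036 − 24.107 = 76.429 → 76.4°C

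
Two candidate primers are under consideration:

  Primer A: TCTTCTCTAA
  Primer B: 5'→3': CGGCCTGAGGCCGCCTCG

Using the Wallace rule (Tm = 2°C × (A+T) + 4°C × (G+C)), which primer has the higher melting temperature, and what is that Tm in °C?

Primer A: A+T=7, G+C=3 → Tm = 2(7)+4(3) = 26°C
Primer B: A+T=3, G+C=15 → Tm = 2(3)+4(15) = 66°C
26°C vs 66°C → primer B is higher.

Primer B, 66°C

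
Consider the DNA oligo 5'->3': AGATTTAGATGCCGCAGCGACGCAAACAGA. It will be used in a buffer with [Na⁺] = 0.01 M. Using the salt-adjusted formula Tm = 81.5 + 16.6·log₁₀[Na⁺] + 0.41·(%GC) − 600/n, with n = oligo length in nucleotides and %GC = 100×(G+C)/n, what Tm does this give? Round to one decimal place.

48.8°C

Length n = 30. Counting bases: G=8, T=4, C=7, A=11
G+C = 15, so %GC = 15/30 × 100 = 50%
Salt term: 16.6 × (-2) = -33.2
GC term: 0.41 × 50 = 20.5; length term: −600/30 = −20
Tm = 81.5 + (-33.2) + 20.5 − 20 = 48.8 → 48.8°C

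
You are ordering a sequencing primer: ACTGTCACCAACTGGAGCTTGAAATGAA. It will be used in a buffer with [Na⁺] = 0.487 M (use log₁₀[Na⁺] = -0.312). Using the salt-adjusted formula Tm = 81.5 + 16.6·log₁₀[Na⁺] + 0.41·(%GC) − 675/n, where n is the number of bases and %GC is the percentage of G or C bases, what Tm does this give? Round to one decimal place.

69.8°C

Length n = 28. Scanning the sequence gives C=6, G=6, T=6, A=10.
G+C = 12, so %GC = 12/28 × 100 = 42.857%
Salt term: 16.6 × (-0.312) = -5.179
GC term: 0.41 × 42.857 = 17.571; length term: −675/28 = −24.107
Tm = 81.5 + (-5.179) + 17.571 − 24.107 = 69.785 → 69.8°C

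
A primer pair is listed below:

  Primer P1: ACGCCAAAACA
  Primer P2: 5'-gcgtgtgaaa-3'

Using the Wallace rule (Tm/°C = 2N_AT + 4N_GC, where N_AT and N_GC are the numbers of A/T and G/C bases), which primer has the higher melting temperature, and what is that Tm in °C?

Primer P1: A+T=6, G+C=5 → Tm = 2(6)+4(5) = 32°C
Primer P2: A+T=5, G+C=5 → Tm = 2(5)+4(5) = 30°C
32°C vs 30°C → primer P1 is higher.

Primer P1, 32°C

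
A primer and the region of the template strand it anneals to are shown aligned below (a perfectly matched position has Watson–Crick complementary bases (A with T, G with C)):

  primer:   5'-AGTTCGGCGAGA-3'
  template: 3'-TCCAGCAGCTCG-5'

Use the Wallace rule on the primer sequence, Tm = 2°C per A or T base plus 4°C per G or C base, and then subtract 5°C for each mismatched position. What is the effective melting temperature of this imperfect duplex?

23°C

Primer base counts: A=3, T=2, G=5, C=2 → A+T=5, G+C=7
Perfect-match Tm = 2(5) + 4(7) = 10 + 28 = 38°C
Mismatches (positions where the bases are not complementary): 3 (at positions 3, 7, 12)
Effective Tm = 38 − 3×5 = 38 − 15 = 23°C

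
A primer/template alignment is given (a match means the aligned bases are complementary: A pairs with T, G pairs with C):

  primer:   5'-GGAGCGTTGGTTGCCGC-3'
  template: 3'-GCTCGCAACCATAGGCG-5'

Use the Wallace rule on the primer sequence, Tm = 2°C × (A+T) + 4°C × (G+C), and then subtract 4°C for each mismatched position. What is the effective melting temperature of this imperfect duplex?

Primer base counts: A=1, T=4, G=8, C=4 → A+T=5, G+C=12
Perfect-match Tm = 2(5) + 4(12) = 10 + 48 = 58°C
Mismatches (positions where the bases are not complementary): 3 (at positions 1, 12, 13)
Effective Tm = 58 − 3×4 = 58 − 12 = 46°C

46°C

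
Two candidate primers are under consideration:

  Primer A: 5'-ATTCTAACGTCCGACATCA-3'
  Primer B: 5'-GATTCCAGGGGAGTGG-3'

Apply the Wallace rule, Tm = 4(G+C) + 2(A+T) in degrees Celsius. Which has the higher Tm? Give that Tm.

Primer A, 54°C

Primer A: A+T=11, G+C=8 → Tm = 2(11)+4(8) = 54°C
Primer B: A+T=6, G+C=10 → Tm = 2(6)+4(10) = 52°C
54°C vs 52°C → primer A is higher.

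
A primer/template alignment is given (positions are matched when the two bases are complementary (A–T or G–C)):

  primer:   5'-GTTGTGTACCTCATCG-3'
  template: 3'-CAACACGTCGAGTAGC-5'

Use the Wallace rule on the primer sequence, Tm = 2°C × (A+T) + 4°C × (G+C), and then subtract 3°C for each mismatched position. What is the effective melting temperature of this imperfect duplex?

Primer base counts: A=2, T=6, G=4, C=4 → A+T=8, G+C=8
Perfect-match Tm = 2(8) + 4(8) = 16 + 32 = 48°C
Mismatches (positions where the bases are not complementary): 2 (at positions 7, 9)
Effective Tm = 48 − 2×3 = 48 − 6 = 42°C

42°C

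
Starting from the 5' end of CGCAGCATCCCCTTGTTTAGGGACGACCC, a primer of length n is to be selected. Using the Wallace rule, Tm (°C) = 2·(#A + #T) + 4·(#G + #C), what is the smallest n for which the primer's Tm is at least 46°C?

First 13 bases: CGCAGCATCCCCT → Tm = 44°C (< 46°C)
First 14 bases: CGCAGCATCCCCTT → Tm = 46°C (≥ 46°C)
Each additional base adds 2°C (A/T) or 4°C (G/C), so Tm is non-decreasing in n; n = 14 is the first length to reach 46°C.

n = 14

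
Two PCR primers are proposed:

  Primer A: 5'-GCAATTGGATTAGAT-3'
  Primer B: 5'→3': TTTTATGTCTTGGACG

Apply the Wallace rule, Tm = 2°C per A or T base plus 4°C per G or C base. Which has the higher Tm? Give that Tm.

Primer B, 44°C

Primer A: A+T=10, G+C=5 → Tm = 2(10)+4(5) = 40°C
Primer B: A+T=10, G+C=6 → Tm = 2(10)+4(6) = 44°C
40°C vs 44°C → primer B is higher.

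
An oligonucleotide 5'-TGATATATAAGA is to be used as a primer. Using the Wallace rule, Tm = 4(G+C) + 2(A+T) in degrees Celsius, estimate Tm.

Counting bases: T=4, C=0, A=6, G=2
AT pairs contribute 10, GC pairs contribute 2.
Tm = 4·2 + 2·10 = 8 + 20 = 28°C

28°C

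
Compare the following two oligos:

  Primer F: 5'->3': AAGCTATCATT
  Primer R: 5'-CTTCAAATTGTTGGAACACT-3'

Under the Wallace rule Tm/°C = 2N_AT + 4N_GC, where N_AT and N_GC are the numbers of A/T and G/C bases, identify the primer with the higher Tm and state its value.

Primer R, 54°C

Primer F: A+T=8, G+C=3 → Tm = 2(8)+4(3) = 28°C
Primer R: A+T=13, G+C=7 → Tm = 2(13)+4(7) = 54°C
28°C vs 54°C → primer R is higher.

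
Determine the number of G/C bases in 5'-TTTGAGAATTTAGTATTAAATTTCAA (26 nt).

4

Scanning the sequence gives G=3, A=10, T=12, C=1.
Total G or C: 3 + 1 = 4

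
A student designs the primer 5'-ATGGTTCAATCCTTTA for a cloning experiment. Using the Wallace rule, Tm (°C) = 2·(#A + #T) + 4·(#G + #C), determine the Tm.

42°C

Scanning the sequence gives G=2, C=3, T=7, A=4.
So N_AT = 11 and N_GC = 5.
Tm = 2×11 + 4×5 = 42°C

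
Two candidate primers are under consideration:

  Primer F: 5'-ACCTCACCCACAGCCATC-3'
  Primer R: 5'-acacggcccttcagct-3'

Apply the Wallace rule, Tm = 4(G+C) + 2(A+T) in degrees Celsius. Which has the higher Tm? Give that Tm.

Primer F, 58°C

Primer F: A+T=7, G+C=11 → Tm = 2(7)+4(11) = 58°C
Primer R: A+T=6, G+C=10 → Tm = 2(6)+4(10) = 52°C
58°C vs 52°C → primer F is higher.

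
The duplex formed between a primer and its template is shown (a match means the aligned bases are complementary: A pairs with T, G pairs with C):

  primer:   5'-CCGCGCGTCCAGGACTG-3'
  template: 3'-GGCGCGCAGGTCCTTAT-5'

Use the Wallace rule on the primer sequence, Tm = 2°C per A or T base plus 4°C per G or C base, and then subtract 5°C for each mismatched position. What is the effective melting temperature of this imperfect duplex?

50°C

Primer base counts: A=2, T=2, G=6, C=7 → A+T=4, G+C=13
Perfect-match Tm = 2(4) + 4(13) = 8 + 52 = 60°C
Mismatches (positions where the bases are not complementary): 2 (at positions 15, 17)
Effective Tm = 60 − 2×5 = 60 − 10 = 50°C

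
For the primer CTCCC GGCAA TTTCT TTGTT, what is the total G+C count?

9

Base counts: T=9, G=3, C=6, A=2
Total G or C: 3 + 6 = 9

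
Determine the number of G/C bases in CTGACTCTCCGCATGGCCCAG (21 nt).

Base counts: A=3, C=9, T=4, G=5
G+C = 5 + 9 = 14

14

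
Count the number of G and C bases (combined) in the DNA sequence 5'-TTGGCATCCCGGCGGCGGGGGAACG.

T=3, A=3, C=7, G=12
Total G or C: 12 + 7 = 19

19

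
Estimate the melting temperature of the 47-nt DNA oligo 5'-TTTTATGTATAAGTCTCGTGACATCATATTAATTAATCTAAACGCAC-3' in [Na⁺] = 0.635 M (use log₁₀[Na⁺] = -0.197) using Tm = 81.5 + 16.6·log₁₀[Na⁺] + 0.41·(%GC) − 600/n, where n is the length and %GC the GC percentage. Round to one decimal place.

76.8°C

Length n = 47. Scanning the sequence gives G=5, T=18, A=16, C=8.
G+C = 13, so %GC = 13/47 × 100 = 27.66%
Salt term: 16.6 × (-0.197) = -3.27
GC term: 0.41 × 27.66 = 11.341; length term: −600/47 = −12.766
Tm = 81.5 + (-3.27) + 11.341 − 12.766 = 76.805 → 76.8°C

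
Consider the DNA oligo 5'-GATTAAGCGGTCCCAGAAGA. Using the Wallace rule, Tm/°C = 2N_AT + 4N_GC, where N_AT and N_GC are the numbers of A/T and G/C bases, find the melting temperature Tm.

Counting bases: A=7, G=6, C=4, T=3
AT pairs contribute 10, GC pairs contribute 10.
Tm = 4·10 + 2·10 = 40 + 20 = 60°C

60°C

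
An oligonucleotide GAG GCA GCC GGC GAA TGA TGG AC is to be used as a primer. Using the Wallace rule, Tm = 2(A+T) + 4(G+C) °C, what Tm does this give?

76°C

Base counts: T=2, C=5, A=6, G=10
So N_AT = 8 and N_GC = 15.
Tm = 2(8) + 4(15) = 16 + 60 = 76°C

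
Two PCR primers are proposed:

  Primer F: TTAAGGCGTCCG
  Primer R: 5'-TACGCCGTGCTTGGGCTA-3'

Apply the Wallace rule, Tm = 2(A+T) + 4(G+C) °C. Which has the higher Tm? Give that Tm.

Primer R, 58°C

Primer F: A+T=5, G+C=7 → Tm = 2(5)+4(7) = 38°C
Primer R: A+T=7, G+C=11 → Tm = 2(7)+4(11) = 58°C
38°C vs 58°C → primer R is higher.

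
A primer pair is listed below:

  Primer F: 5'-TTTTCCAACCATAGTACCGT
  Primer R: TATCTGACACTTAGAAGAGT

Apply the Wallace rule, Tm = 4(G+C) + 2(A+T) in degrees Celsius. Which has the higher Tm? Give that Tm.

Primer F, 56°C

Primer F: A+T=12, G+C=8 → Tm = 2(12)+4(8) = 56°C
Primer R: A+T=13, G+C=7 → Tm = 2(13)+4(7) = 54°C
56°C vs 54°C → primer F is higher.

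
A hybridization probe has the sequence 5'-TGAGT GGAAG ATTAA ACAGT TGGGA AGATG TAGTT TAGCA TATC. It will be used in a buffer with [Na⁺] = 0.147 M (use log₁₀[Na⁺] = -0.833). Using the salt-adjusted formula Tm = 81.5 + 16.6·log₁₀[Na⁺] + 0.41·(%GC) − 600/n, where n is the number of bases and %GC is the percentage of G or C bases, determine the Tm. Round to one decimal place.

68.9°C

Length n = 44. Scanning the sequence gives A=15, T=13, C=3, G=13.
G+C = 16, so %GC = 16/44 × 100 = 36.364%
Salt term: 16.6 × (-0.833) = -13.828
GC term: 0.41 × 36.364 = 14.909; length term: −600/44 = −13.636
Tm = 81.5 + (-13.828) + 14.909 − 13.636 = 68.945 → 68.9°C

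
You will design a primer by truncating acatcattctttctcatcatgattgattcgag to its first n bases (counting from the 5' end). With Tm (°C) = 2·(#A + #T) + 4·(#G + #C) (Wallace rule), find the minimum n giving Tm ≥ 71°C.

First 27 bases: ACATCATTCTTTCTCATCATGATTGAT → Tm = 70°C (< 71°C)
First 28 bases: ACATCATTCTTTCTCATCATGATTGATT → Tm = 72°C (≥ 71°C)
Since every base adds ≥2°C, Tm only increases with n, so the threshold is first crossed at n = 28.

n = 28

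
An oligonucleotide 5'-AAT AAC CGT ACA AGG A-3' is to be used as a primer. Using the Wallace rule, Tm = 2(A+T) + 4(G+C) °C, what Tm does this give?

Counting bases: G=3, A=8, T=2, C=3
AT pairs contribute 10, GC pairs contribute 6.
Tm = 2×10 + 4×6 = 44°C

44°C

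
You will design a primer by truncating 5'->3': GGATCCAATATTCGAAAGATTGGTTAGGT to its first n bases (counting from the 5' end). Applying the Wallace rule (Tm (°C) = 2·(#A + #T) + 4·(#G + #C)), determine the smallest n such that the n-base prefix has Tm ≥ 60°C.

First 21 bases: GGATCCAATATTCGAAAGATT → Tm = 56°C (< 60°C)
First 22 bases: GGATCCAATATTCGAAAGATTG → Tm = 60°C (≥ 60°C)
Each additional base adds 2°C (A/T) or 4°C (G/C), so Tm is non-decreasing in n; n = 22 is the first length to reach 60°C.

n = 22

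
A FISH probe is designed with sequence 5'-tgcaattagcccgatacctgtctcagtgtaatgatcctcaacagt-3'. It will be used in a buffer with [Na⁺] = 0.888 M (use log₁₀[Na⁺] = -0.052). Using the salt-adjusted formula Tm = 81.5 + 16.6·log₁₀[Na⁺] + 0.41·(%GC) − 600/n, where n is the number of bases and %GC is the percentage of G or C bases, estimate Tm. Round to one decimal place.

85.5°C

Length n = 45. Base counts: C=12, A=12, T=13, G=8
G+C = 20, so %GC = 20/45 × 100 = 44.444%
Salt term: 16.6 × (-0.052) = -0.863
GC term: 0.41 × 44.444 = 18.222; length term: −600/45 = −13.333
Tm = 81.5 + (-0.863) + 18.222 − 13.333 = 85.526 → 85.5°C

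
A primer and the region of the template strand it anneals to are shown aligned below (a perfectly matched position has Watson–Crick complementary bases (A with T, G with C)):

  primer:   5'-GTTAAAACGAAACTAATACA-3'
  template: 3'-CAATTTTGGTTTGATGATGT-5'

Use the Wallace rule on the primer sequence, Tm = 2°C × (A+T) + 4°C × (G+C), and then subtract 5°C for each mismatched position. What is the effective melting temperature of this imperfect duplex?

Primer base counts: A=11, T=4, G=2, C=3 → A+T=15, G+C=5
Perfect-match Tm = 2(15) + 4(5) = 30 + 20 = 50°C
Mismatches (positions where the bases are not complementary): 2 (at positions 9, 16)
Effective Tm = 50 − 2×5 = 50 − 10 = 40°C

40°C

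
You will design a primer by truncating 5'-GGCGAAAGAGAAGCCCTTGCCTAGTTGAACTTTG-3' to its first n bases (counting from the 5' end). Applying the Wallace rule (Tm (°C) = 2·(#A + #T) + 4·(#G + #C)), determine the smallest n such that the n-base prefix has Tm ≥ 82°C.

n = 27

First 26 bases: GGCGAAAGAGAAGCCCTTGCCTAGTT → Tm = 80°C (< 82°C)
First 27 bases: GGCGAAAGAGAAGCCCTTGCCTAGTTG → Tm = 84°C (≥ 82°C)
Since every base adds ≥2°C, Tm only increases with n, so the threshold is first crossed at n = 27.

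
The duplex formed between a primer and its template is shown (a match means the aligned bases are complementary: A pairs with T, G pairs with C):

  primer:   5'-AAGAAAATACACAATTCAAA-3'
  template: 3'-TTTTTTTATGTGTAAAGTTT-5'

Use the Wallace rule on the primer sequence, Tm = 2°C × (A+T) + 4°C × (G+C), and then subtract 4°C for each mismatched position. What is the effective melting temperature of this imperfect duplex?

40°C

Primer base counts: A=13, T=3, G=1, C=3 → A+T=16, G+C=4
Perfect-match Tm = 2(16) + 4(4) = 32 + 16 = 48°C
Mismatches (positions where the bases are not complementary): 2 (at positions 3, 14)
Effective Tm = 48 − 2×4 = 48 − 8 = 40°C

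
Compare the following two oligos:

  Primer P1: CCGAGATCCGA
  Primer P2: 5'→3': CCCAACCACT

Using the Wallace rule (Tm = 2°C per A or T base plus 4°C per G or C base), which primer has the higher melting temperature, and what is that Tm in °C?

Primer P1: A+T=4, G+C=7 → Tm = 2(4)+4(7) = 36°C
Primer P2: A+T=4, G+C=6 → Tm = 2(4)+4(6) = 32°C
36°C vs 32°C → primer P1 is higher.

Primer P1, 36°C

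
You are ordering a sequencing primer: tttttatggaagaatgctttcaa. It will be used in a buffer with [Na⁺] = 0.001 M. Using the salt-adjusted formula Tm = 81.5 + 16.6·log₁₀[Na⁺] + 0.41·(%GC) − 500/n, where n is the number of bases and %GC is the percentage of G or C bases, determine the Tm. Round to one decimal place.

Length n = 23. T=10, C=2, G=4, A=7
G+C = 6, so %GC = 6/23 × 100 = 26.087%
Salt term: 16.6 × (-3) = -49.8
GC term: 0.41 × 26.087 = 10.696; length term: −500/23 = −21.739
Tm = 81.5 + (-49.8) + 10.696 − 21.739 = 20.657 → 20.7°C

20.7°C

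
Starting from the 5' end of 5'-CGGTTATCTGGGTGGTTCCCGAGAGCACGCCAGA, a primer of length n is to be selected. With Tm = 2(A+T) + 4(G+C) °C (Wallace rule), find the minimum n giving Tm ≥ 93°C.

First 28 bases: CGGTTATCTGGGTGGTTCCCGAGAGCAC → Tm = 90°C (< 93°C)
First 29 bases: CGGTTATCTGGGTGGTTCCCGAGAGCACG → Tm = 94°C (≥ 93°C)
Since every base adds ≥2°C, Tm only increases with n, so the threshold is first crossed at n = 29.

n = 29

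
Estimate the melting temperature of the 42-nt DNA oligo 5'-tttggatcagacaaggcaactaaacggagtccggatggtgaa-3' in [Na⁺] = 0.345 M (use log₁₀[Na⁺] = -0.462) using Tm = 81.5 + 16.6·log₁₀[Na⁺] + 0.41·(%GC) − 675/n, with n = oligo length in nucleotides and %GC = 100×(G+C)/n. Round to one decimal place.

77.3°C

Length n = 42. Counting bases: T=8, C=7, G=13, A=14
G+C = 20, so %GC = 20/42 × 100 = 47.619%
Salt term: 16.6 × (-0.462) = -7.669
GC term: 0.41 × 47.619 = 19.524; length term: −675/42 = −16.071
Tm = 81.5 + (-7.669) + 19.524 − 16.071 = 77.284 → 77.3°C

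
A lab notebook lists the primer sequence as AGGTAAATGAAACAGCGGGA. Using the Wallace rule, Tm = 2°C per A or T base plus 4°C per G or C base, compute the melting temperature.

Scanning the sequence gives C=2, A=9, G=7, T=2.
A+T = 11, G+C = 9
Tm = 4·9 + 2·11 = 36 + 22 = 58°C

58°C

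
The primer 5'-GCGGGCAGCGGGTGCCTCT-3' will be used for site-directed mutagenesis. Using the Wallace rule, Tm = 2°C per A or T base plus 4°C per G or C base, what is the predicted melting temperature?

68°C

Counting bases: G=9, C=6, A=1, T=3
So N_AT = 4 and N_GC = 15.
Tm = 2(4) + 4(15) = 8 + 60 = 68°C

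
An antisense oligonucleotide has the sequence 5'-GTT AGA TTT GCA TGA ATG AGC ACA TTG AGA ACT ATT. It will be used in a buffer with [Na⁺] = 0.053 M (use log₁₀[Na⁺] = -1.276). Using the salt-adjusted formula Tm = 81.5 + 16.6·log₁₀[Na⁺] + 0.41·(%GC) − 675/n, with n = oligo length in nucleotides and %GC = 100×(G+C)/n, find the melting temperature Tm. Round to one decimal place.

55.2°C

Length n = 36. Counting bases: C=4, A=12, G=8, T=12
G+C = 12, so %GC = 12/36 × 100 = 33.333%
Salt term: 16.6 × (-1.276) = -21.182
GC term: 0.41 × 33.333 = 13.667; length term: −675/36 = −18.75
Tm = 81.5 + (-21.182) + 13.667 − 18.75 = 55.235 → 55.2°C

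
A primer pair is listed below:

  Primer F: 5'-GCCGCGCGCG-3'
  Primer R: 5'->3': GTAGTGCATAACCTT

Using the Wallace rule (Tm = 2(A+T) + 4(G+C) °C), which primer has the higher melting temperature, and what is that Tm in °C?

Primer R, 42°C

Primer F: A+T=0, G+C=10 → Tm = 2(0)+4(10) = 40°C
Primer R: A+T=9, G+C=6 → Tm = 2(9)+4(6) = 42°C
40°C vs 42°C → primer R is higher.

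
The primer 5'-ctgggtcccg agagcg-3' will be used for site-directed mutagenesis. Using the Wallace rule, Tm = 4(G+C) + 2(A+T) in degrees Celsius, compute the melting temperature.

56°C

T=2, A=2, C=5, G=7
A+T = 4, G+C = 12
Tm = 2(4) + 4(12) = 8 + 48 = 56°C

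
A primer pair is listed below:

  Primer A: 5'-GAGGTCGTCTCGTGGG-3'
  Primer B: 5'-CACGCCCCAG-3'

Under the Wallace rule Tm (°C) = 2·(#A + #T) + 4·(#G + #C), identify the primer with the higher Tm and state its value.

Primer A: A+T=5, G+C=11 → Tm = 2(5)+4(11) = 54°C
Primer B: A+T=2, G+C=8 → Tm = 2(2)+4(8) = 36°C
54°C vs 36°C → primer A is higher.

Primer A, 54°C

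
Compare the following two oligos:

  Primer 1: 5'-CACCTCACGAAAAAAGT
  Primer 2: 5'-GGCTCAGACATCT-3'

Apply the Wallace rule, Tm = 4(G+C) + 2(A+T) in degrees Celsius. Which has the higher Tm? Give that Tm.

Primer 1: A+T=10, G+C=7 → Tm = 2(10)+4(7) = 48°C
Primer 2: A+T=6, G+C=7 → Tm = 2(6)+4(7) = 40°C
48°C vs 40°C → primer 1 is higher.

Primer 1, 48°C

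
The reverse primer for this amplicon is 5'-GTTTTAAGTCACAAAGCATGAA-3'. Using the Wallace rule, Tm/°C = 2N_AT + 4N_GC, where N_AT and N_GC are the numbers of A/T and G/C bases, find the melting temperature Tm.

Counting bases: G=4, T=6, A=9, C=3
So N_AT = 15 and N_GC = 7.
Tm = 2(15) + 4(7) = 30 + 28 = 58°C

58°C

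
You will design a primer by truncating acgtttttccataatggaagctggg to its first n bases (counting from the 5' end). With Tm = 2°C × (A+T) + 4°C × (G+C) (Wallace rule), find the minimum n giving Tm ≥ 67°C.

n = 24

First 23 bases: ACGTTTTTCCATAATGGAAGCTG → Tm = 64°C (< 67°C)
First 24 bases: ACGTTTTTCCATAATGGAAGCTGG → Tm = 68°C (≥ 67°C)
Since every base adds ≥2°C, Tm only increases with n, so the threshold is first crossed at n = 24.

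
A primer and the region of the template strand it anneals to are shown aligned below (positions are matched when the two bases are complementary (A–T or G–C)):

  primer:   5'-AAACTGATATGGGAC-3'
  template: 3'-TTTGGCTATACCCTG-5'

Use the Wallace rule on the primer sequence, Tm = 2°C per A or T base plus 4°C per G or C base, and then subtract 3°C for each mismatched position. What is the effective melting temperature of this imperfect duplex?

Primer base counts: A=6, T=3, G=4, C=2 → A+T=9, G+C=6
Perfect-match Tm = 2(9) + 4(6) = 18 + 24 = 42°C
Mismatches (positions where the bases are not complementary): 1 (at position 5)
Effective Tm = 42 − 1×3 = 42 − 3 = 39°C

39°C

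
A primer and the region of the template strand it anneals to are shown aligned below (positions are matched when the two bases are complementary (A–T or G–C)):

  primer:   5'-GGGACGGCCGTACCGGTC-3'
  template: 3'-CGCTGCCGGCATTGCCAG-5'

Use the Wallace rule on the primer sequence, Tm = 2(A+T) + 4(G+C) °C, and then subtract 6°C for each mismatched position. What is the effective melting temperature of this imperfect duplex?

52°C

Primer base counts: A=2, T=2, G=8, C=6 → A+T=4, G+C=14
Perfect-match Tm = 2(4) + 4(14) = 8 + 56 = 64°C
Mismatches (positions where the bases are not complementary): 2 (at positions 2, 13)
Effective Tm = 64 − 2×6 = 64 − 12 = 52°C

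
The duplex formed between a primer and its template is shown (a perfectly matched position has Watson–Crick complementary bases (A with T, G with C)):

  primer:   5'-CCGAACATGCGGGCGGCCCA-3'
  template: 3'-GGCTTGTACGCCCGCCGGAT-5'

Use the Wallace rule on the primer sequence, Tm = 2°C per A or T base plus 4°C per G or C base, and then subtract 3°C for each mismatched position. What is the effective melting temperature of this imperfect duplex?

67°C

Primer base counts: A=4, T=1, G=7, C=8 → A+T=5, G+C=15
Perfect-match Tm = 2(5) + 4(15) = 10 + 60 = 70°C
Mismatches (positions where the bases are not complementary): 1 (at position 19)
Effective Tm = 70 − 1×3 = 70 − 3 = 67°C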